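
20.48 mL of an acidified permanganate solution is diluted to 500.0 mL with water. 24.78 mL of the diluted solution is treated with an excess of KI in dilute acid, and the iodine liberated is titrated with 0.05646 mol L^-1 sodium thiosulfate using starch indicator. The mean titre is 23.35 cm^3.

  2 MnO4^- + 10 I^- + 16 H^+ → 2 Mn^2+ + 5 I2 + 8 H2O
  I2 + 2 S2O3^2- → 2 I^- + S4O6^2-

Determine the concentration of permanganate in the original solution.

n(S2O3^2-) = 0.02335 × 0.05646 = 1.318 × 10^-3 mol
n(I2) = n(S2O3^2-)/2 = 6.592 × 10^-4 mol
From the 2:5 ratio, n(MnO4^-) in the aliquot = 2/5 × 6.592 × 10^-4 = 2.637 × 10^-4 mol
[MnO4^-]_dilute = 2.637 × 10^-4 / 0.02478 = 0.01064 mol/L
[MnO4^-]_original = 0.01064 × 500.0/20.48 = 0.2598 mol/L

0.2598 mol/L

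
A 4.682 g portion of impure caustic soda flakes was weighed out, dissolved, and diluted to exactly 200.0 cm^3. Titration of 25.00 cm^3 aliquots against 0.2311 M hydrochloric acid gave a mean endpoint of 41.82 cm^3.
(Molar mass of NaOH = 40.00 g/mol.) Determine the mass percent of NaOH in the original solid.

NaOH + HCl → NaCl + H2O
n(HCl) per titration = 0.04182 × 0.2311 = 9.665 × 10^-3 mol
n(NaOH) in each aliquot = 9.665 × 10^-3 mol (1:1 ratio)
n(NaOH) in the whole flask = 9.665 × 10^-3 × 200.0/25.00 = 0.07732 mol
mass of NaOH = 0.07732 × 40.00 = 3.093 g
% NaOH = 3.093 / 4.682 × 100 = 66.05 %

66.05 %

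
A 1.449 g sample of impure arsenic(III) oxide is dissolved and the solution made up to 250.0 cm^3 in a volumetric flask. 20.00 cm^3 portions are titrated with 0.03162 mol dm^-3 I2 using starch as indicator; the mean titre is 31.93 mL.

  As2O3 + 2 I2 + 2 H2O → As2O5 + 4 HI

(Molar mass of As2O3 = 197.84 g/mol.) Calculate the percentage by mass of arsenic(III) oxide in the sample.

n(I2) per titration = 0.03193 × 0.03162 = 1.010 × 10^-3 mol
From the 1:2 ratio, n(As2O3) in each aliquot = 1/2 × 1.010 × 10^-3 = 5.048 × 10^-4 mol
n(As2O3) in the whole flask = 5.048 × 10^-4 × 250.0/20.00 = 6.310 × 10^-3 mol
mass of As2O3 = 6.310 × 10^-3 × 197.84 = 1.248 g
% As2O3 = 1.248 / 1.449 × 100 = 86.16 %

86.16 %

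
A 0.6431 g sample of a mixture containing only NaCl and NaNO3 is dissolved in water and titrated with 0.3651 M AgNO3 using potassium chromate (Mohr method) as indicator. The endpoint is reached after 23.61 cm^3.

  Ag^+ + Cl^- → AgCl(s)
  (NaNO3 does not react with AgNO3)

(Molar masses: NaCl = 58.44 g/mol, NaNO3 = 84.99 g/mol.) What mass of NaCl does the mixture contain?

n(AgNO3) = 0.02361 × 0.3651 = 8.620 × 10^-3 mol
Let x = n(NaCl), y = n(NaNO3).
Titrant: 1x = 8.620 × 10^-3;  mass: 58.44x + 84.99y = 0.6431
Solving, x = 8.620 × 10^-3 mol, y = 1.640 × 10^-3 mol
mass of NaCl = 8.620 × 10^-3 × 58.44 = 0.5038 g

0.5038 g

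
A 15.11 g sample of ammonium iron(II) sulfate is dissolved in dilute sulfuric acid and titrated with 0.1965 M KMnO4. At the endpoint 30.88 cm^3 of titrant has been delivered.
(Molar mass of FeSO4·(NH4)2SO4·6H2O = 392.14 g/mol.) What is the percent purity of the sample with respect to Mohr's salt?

78.74 %

MnO4^- + 5 Fe^2+ + 8 H^+ → Mn^2+ + 5 Fe^3+ + 4 H2O
n(KMnO4) = 0.03088 L × 0.1965 mol/L = 6.068 × 10^-3 mol
From the 5:1 ratio, n(FeSO4·(NH4)2SO4·6H2O) = 5/1 × 6.068 × 10^-3 = 0.03034 mol
mass of FeSO4·(NH4)2SO4·6H2O = 0.03034 × 392.14 g/mol = 11.90 g
% FeSO4·(NH4)2SO4·6H2O = 11.90 / 15.11 × 100 = 78.74 %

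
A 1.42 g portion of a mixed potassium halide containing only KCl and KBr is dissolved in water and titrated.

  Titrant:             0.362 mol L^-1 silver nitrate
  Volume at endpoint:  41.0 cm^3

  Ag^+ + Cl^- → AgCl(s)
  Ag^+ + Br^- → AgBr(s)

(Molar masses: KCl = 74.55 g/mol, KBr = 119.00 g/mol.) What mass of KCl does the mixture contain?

n(AgNO3) = 0.0410 × 0.362 = 0.0148 mol
Let x = n(KCl), y = n(KBr).
Titrant: 1x + 1y = 0.0148;  mass: 74.55x + 119.00y = 1.42
Solving, x = 7.79 × 10^-3 mol, y = 7.05 × 10^-3 mol
mass of KCl = 7.79 × 10^-3 × 74.55 = 0.581 g

0.581 g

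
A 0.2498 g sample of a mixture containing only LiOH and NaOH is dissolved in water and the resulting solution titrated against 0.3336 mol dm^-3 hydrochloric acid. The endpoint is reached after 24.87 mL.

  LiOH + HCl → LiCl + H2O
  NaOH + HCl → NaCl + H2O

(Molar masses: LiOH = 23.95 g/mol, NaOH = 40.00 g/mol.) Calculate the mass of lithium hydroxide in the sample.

n(HCl) = 0.02487 × 0.3336 = 8.297 × 10^-3 mol
Let x = n(LiOH), y = n(NaOH).
Titrant: 1x + 1y = 8.297 × 10^-3;  mass: 23.95x + 40.00y = 0.2498
Solving, x = 5.113 × 10^-3 mol, y = 3.184 × 10^-3 mol
mass of LiOH = 5.113 × 10^-3 × 23.95 = 0.1225 g

0.1225 g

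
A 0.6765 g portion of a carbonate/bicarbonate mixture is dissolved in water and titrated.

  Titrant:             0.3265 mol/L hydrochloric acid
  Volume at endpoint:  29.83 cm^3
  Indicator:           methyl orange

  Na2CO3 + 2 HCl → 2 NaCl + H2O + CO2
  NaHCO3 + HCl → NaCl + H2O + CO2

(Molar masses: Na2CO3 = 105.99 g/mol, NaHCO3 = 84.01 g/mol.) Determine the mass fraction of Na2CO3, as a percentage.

35.79 %

n(HCl) = 0.02983 × 0.3265 = 9.739 × 10^-3 mol
Let x = n(Na2CO3), y = n(NaHCO3).
Titrant: 2x + 1y = 9.739 × 10^-3;  mass: 105.99x + 84.01y = 0.6765
Solving, x = 2.285 × 10^-3 mol, y = 5.170 × 10^-3 mol
mass of Na2CO3 = 2.285 × 10^-3 × 105.99 = 0.2421 g
% Na2CO3 = 0.2421 / 0.6765 × 100 = 35.79 %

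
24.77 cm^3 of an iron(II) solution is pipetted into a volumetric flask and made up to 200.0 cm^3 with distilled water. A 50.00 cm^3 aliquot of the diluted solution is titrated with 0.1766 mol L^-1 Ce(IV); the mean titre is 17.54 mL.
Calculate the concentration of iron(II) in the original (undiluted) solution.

0.5002 mol/L

Ce^4+ + Fe^2+ → Ce^3+ + Fe^3+
n(Ce4+) = 0.01754 × 0.1766 = 3.098 × 10^-3 mol
n(Fe2+) in the aliquot = 3.098 × 10^-3 mol (1:1 ratio)
[Fe2+]_dilute = 3.098 × 10^-3 / 0.05000 = 0.06195 mol/L
Dilution factor = 200.0 / 24.77 = 8.074
[Fe2+]_stock = 0.06195 × 8.074 = 0.5002 mol/L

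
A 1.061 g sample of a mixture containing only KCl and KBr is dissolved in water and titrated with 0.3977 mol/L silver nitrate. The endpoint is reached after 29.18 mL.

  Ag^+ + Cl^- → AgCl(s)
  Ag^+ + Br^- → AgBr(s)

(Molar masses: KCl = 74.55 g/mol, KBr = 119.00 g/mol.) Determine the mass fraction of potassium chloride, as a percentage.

n(AgNO3) = 0.02918 × 0.3977 = 0.01160 mol
Let x = n(KCl), y = n(KBr).
Titrant: 1x + 1y = 0.01160;  mass: 74.55x + 119.00y = 1.061
Solving, x = 7.199 × 10^-3 mol, y = 4.406 × 10^-3 mol
mass of KCl = 7.199 × 10^-3 × 74.55 = 0.5367 g
% KCl = 0.5367 / 1.061 × 100 = 50.58 %

50.58 %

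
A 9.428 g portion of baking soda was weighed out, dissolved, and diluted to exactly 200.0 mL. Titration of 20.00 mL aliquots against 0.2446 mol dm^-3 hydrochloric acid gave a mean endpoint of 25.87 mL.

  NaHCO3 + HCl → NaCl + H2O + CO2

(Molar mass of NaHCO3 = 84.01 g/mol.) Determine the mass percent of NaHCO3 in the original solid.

n(HCl) per titration = 0.02587 × 0.2446 = 6.328 × 10^-3 mol
n(NaHCO3) in each aliquot = 6.328 × 10^-3 mol (1:1 ratio)
n(NaHCO3) in the whole flask = 6.328 × 10^-3 × 200.0/20.00 = 0.06328 mol
mass of NaHCO3 = 0.06328 × 84.01 = 5.316 g
% NaHCO3 = 5.316 / 9.428 × 100 = 56.39 %

56.39 %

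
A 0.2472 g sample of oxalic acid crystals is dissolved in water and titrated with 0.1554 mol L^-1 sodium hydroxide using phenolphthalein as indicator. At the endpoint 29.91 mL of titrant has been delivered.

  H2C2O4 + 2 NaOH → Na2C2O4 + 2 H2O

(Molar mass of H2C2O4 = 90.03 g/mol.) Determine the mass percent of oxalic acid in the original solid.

n(NaOH) = 0.02991 L × 0.1554 mol/L = 4.648 × 10^-3 mol
From the 1:2 ratio, n(H2C2O4) = 1/2 × 4.648 × 10^-3 = 2.324 × 10^-3 mol
mass of H2C2O4 = 2.324 × 10^-3 × 90.03 g/mol = 0.2092 g
% H2C2O4 = 0.2092 / 0.2472 × 100 = 84.64 %

84.64 %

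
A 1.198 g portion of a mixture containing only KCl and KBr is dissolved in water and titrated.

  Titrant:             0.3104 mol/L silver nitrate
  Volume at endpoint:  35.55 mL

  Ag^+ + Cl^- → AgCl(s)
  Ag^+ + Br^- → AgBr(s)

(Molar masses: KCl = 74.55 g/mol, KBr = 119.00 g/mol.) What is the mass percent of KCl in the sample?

16.12 %

n(AgNO3) = 0.03555 × 0.3104 = 0.01103 mol
Let x = n(KCl), y = n(KBr).
Titrant: 1x + 1y = 0.01103;  mass: 74.55x + 119.00y = 1.198
Solving, x = 2.590 × 10^-3 mol, y = 8.445 × 10^-3 mol
mass of KCl = 2.590 × 10^-3 × 74.55 = 0.1931 g
% KCl = 0.1931 / 1.198 × 100 = 16.12 %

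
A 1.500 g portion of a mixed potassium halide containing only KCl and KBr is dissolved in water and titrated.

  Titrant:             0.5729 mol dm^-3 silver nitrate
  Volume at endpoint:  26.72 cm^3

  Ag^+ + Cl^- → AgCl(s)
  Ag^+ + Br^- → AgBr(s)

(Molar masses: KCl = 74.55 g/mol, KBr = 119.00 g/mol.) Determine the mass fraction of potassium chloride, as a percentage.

n(AgNO3) = 0.02672 × 0.5729 = 0.01531 mol
Let x = n(KCl), y = n(KBr).
Titrant: 1x + 1y = 0.01531;  mass: 74.55x + 119.00y = 1.500
Solving, x = 7.236 × 10^-3 mol, y = 8.072 × 10^-3 mol
mass of KCl = 7.236 × 10^-3 × 74.55 = 0.5394 g
% KCl = 0.5394 / 1.500 × 100 = 35.96 %

35.96 %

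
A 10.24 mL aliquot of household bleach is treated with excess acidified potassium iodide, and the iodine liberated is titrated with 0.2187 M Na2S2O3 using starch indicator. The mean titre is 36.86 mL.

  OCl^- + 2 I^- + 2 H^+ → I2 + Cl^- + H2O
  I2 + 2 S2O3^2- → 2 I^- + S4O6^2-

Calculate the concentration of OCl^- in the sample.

n(S2O3^2-) = 0.03686 × 0.2187 = 8.061 × 10^-3 mol
n(I2) = n(S2O3^2-)/2 = 4.031 × 10^-3 mol
n(OCl^-) in the aliquot = 4.031 × 10^-3 mol (1:1 ratio)
[OCl^-] = 4.031 × 10^-3 / 0.01024 = 0.3936 mol/L

0.3936 M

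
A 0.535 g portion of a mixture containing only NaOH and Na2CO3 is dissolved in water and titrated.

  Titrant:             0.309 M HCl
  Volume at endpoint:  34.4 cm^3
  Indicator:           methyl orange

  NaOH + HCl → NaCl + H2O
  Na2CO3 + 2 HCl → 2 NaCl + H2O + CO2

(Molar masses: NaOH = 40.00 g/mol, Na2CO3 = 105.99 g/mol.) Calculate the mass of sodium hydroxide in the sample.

0.0872 g

n(HCl) = 0.0344 × 0.309 = 0.0106 mol
Let x = n(NaOH), y = n(Na2CO3).
Titrant: 1x + 2y = 0.0106;  mass: 40.00x + 105.99y = 0.535
Solving, x = 2.18 × 10^-3 mol, y = 4.23 × 10^-3 mol
mass of NaOH = 2.18 × 10^-3 × 40.00 = 0.0872 g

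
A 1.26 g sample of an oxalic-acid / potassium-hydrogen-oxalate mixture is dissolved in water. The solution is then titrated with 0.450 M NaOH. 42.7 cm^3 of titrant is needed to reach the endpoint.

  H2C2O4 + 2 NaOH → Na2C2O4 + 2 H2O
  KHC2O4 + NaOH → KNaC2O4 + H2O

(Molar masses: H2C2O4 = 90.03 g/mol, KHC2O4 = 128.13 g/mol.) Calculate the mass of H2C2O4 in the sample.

0.651 g

n(NaOH) = 0.0427 × 0.450 = 0.0192 mol
Let x = n(H2C2O4), y = n(KHC2O4).
Titrant: 2x + 1y = 0.0192;  mass: 90.03x + 128.13y = 1.26
Solving, x = 7.23 × 10^-3 mol, y = 4.75 × 10^-3 mol
mass of H2C2O4 = 7.23 × 10^-3 × 90.03 = 0.651 g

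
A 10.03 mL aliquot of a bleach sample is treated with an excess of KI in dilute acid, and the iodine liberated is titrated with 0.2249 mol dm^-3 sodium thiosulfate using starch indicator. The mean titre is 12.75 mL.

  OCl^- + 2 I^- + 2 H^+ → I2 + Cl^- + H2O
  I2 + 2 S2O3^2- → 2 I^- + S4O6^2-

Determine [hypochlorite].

n(S2O3^2-) = 0.01275 × 0.2249 = 2.867 × 10^-3 mol
n(I2) = n(S2O3^2-)/2 = 1.434 × 10^-3 mol
n(OCl^-) in the aliquot = 1.434 × 10^-3 mol (1:1 ratio)
[OCl^-] = 1.434 × 10^-3 / 0.01003 = 0.1429 mol/L

0.1429 mol/L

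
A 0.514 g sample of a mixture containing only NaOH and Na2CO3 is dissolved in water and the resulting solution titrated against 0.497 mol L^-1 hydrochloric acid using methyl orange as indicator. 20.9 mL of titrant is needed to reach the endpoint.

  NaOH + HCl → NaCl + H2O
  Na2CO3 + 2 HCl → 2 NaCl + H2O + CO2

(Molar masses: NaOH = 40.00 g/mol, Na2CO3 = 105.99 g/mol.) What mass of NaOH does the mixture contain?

0.112 g

n(HCl) = 0.0209 × 0.497 = 0.0104 mol
Let x = n(NaOH), y = n(Na2CO3).
Titrant: 1x + 2y = 0.0104;  mass: 40.00x + 105.99y = 0.514
Solving, x = 2.81 × 10^-3 mol, y = 3.79 × 10^-3 mol
mass of NaOH = 2.81 × 10^-3 × 40.00 = 0.112 g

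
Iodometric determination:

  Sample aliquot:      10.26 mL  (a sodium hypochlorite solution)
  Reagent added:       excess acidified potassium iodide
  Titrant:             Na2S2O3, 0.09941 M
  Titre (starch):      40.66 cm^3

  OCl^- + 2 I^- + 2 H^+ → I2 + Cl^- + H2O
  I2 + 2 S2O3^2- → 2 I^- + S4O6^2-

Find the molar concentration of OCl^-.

0.1970 M

n(S2O3^2-) = 0.04066 × 0.09941 = 4.042 × 10^-3 mol
n(I2) = n(S2O3^2-)/2 = 2.021 × 10^-3 mol
n(OCl^-) in the aliquot = 2.021 × 10^-3 mol (1:1 ratio)
[OCl^-] = 2.021 × 10^-3 / 0.01026 = 0.1970 mol/L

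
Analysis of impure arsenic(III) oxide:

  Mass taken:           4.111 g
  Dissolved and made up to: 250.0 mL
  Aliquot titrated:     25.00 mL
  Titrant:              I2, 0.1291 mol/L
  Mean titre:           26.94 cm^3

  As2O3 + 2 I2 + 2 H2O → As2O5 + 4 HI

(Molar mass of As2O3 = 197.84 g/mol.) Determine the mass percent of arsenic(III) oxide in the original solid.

83.69 %

n(I2) per titration = 0.02694 × 0.1291 = 3.478 × 10^-3 mol
From the 1:2 ratio, n(As2O3) in each aliquot = 1/2 × 3.478 × 10^-3 = 1.739 × 10^-3 mol
n(As2O3) in the whole flask = 1.739 × 10^-3 × 250.0/25.00 = 0.01739 mol
mass of As2O3 = 0.01739 × 197.84 = 3.440 g
% As2O3 = 3.440 / 4.111 × 100 = 83.69 %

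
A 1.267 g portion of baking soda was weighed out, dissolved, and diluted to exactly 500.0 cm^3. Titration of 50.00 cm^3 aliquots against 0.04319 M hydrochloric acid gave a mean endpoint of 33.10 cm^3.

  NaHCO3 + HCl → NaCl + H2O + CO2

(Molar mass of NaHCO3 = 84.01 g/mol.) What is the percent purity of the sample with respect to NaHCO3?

n(HCl) per titration = 0.03310 × 0.04319 = 1.430 × 10^-3 mol
n(NaHCO3) in each aliquot = 1.430 × 10^-3 mol (1:1 ratio)
n(NaHCO3) in the whole flask = 1.430 × 10^-3 × 500.0/50.00 = 0.01430 mol
mass of NaHCO3 = 0.01430 × 84.01 = 1.201 g
% NaHCO3 = 1.201 / 1.267 × 100 = 94.79 %

94.79 %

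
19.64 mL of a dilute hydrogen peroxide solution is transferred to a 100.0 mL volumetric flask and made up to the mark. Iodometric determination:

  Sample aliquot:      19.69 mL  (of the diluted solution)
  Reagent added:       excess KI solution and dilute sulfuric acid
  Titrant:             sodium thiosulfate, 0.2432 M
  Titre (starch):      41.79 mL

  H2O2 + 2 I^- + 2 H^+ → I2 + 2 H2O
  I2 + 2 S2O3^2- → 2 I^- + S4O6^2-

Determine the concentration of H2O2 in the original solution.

n(S2O3^2-) = 0.04179 × 0.2432 = 0.01016 mol
n(I2) = n(S2O3^2-)/2 = 5.082 × 10^-3 mol
n(H2O2) in the aliquot = 5.082 × 10^-3 mol (1:1 ratio)
[H2O2]_dilute = 5.082 × 10^-3 / 0.01969 = 0.2581 mol/L
[H2O2]_original = 0.2581 × 100.0/19.64 = 1.314 mol/L

1.314 M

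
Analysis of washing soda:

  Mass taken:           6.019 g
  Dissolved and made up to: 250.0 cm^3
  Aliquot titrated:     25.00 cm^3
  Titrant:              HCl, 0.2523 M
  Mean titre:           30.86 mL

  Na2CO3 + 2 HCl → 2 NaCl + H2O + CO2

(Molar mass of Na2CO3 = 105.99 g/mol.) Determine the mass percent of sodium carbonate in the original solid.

68.55 %

n(HCl) per titration = 0.03086 × 0.2523 = 7.786 × 10^-3 mol
From the 1:2 ratio, n(Na2CO3) in each aliquot = 1/2 × 7.786 × 10^-3 = 3.893 × 10^-3 mol
n(Na2CO3) in the whole flask = 3.893 × 10^-3 × 250.0/25.00 = 0.03893 mol
mass of Na2CO3 = 0.03893 × 105.99 = 4.126 g
% Na2CO3 = 4.126 / 6.019 × 100 = 68.55 %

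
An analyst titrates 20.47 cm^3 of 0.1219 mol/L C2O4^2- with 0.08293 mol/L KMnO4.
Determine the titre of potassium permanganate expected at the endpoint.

12.04 mL

2 MnO4^- + 5 C2O4^2- + 16 H^+ → 2 Mn^2+ + 10 CO2 + 8 H2O
n(C2O4^2-) = 0.02047 L × 0.1219 mol/L = 2.495 × 10^-3 mol
From the 2:5 stoichiometry, n(KMnO4) = 2/5 × 2.495 × 10^-3 = 9.981 × 10^-4 mol
V(KMnO4) = 9.981 × 10^-4 mol / 0.08293 mol/L = 0.01204 L = 12.04 mL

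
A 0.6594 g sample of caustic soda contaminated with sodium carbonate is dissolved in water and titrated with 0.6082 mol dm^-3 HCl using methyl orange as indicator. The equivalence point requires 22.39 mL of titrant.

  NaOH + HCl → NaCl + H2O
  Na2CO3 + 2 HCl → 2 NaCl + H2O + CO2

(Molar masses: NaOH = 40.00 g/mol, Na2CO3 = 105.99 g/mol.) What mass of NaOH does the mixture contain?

0.1917 g

n(HCl) = 0.02239 × 0.6082 = 0.01362 mol
Let x = n(NaOH), y = n(Na2CO3).
Titrant: 1x + 2y = 0.01362;  mass: 40.00x + 105.99y = 0.6594
Solving, x = 4.791 × 10^-3 mol, y = 4.413 × 10^-3 mol
mass of NaOH = 4.791 × 10^-3 × 40.00 = 0.1917 g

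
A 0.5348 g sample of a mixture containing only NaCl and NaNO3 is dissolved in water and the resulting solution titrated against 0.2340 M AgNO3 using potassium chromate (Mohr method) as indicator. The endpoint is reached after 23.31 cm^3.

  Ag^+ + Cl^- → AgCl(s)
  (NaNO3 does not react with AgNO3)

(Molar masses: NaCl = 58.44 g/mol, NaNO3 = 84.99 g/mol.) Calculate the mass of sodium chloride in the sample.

n(AgNO3) = 0.02331 × 0.2340 = 5.455 × 10^-3 mol
Let x = n(NaCl), y = n(NaNO3).
Titrant: 1x = 5.455 × 10^-3;  mass: 58.44x + 84.99y = 0.5348
Solving, x = 5.455 × 10^-3 mol, y = 2.542 × 10^-3 mol
mass of NaCl = 5.455 × 10^-3 × 58.44 = 0.3188 g

0.3188 g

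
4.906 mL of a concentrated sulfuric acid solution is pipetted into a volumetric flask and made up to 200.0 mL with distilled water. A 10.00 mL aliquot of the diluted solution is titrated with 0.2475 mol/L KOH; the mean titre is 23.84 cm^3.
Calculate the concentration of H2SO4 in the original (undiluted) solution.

H2SO4 + 2 KOH → K2SO4 + 2 H2O
n(KOH) = 0.02384 × 0.2475 = 5.900 × 10^-3 mol
From the 1:2 ratio, n(H2SO4) in the aliquot = 1/2 × 5.900 × 10^-3 = 2.950 × 10^-3 mol
[H2SO4]_dilute = 2.950 × 10^-3 / 0.01000 = 0.2950 mol/L
Dilution factor = 200.0 / 4.906 = 40.77
[H2SO4]_stock = 0.2950 × 40.77 = 12.03 mol/L

12.03 mol/L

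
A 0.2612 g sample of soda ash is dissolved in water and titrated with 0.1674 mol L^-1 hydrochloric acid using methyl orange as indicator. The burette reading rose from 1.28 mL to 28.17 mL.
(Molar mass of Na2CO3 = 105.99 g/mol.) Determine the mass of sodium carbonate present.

Na2CO3 + 2 HCl → 2 NaCl + H2O + CO2
n(HCl) = 0.02689 L × 0.1674 mol/L = 4.501 × 10^-3 mol
From the 1:2 ratio, n(Na2CO3) = 1/2 × 4.501 × 10^-3 = 2.251 × 10^-3 mol
mass of Na2CO3 = 2.251 × 10^-3 × 105.99 g/mol = 0.2386 g

0.2386 g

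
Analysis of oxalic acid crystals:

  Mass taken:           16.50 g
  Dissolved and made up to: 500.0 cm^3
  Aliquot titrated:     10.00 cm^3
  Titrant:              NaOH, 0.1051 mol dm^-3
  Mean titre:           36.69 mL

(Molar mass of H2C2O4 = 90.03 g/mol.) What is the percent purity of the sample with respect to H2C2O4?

52.60 %

H2C2O4 + 2 NaOH → Na2C2O4 + 2 H2O
n(NaOH) per titration = 0.03669 × 0.1051 = 3.856 × 10^-3 mol
From the 1:2 ratio, n(H2C2O4) in each aliquot = 1/2 × 3.856 × 10^-3 = 1.928 × 10^-3 mol
n(H2C2O4) in the whole flask = 1.928 × 10^-3 × 500.0/10.00 = 0.09640 mol
mass of H2C2O4 = 0.09640 × 90.03 = 8.679 g
% H2C2O4 = 8.679 / 16.50 × 100 = 52.60 %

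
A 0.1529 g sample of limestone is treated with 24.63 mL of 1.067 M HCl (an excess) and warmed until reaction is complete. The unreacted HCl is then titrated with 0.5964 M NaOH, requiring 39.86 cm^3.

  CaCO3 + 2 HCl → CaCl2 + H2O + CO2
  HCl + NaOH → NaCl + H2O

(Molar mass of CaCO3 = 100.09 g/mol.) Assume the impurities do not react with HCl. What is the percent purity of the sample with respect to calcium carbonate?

82.08 %

n(HCl) added = 0.02463 × 1.067 = 0.02628 mol
n(NaOH) used in back-titration = 0.03986 × 0.5964 = 0.02377 mol
n(HCl) left over = 0.02377 mol (1:1 ratio)
n(HCl) consumed by analyte = 0.02628 − 0.02377 = 2.508 × 10^-3 mol
From the 1:2 ratio, n(CaCO3) = 1/2 × 2.508 × 10^-3 = 1.254 × 10^-3 mol
mass of CaCO3 = 1.254 × 10^-3 × 100.09 = 0.1255 g
% CaCO3 = 0.1255 / 0.1529 × 100 = 82.08 %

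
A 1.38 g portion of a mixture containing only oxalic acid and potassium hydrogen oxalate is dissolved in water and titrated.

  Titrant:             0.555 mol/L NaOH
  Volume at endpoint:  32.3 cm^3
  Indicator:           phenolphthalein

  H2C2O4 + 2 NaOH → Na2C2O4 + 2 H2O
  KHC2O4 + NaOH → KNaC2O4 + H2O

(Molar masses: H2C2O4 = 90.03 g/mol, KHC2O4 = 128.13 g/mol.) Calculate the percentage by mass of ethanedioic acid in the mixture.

36.0 %

n(NaOH) = 0.0323 × 0.555 = 0.0179 mol
Let x = n(H2C2O4), y = n(KHC2O4).
Titrant: 2x + 1y = 0.0179;  mass: 90.03x + 128.13y = 1.38
Solving, x = 5.52 × 10^-3 mol, y = 6.89 × 10^-3 mol
mass of H2C2O4 = 5.52 × 10^-3 × 90.03 = 0.497 g
% H2C2O4 = 0.497 / 1.38 × 100 = 36.0 %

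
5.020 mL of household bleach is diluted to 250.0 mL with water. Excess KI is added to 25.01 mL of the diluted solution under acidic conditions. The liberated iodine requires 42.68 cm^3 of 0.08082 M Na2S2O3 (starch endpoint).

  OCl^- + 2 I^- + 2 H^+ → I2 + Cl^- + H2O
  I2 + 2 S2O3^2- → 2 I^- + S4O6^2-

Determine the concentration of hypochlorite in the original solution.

3.434 M

n(S2O3^2-) = 0.04268 × 0.08082 = 3.449 × 10^-3 mol
n(I2) = n(S2O3^2-)/2 = 1.725 × 10^-3 mol
n(OCl^-) in the aliquot = 1.725 × 10^-3 mol (1:1 ratio)
[OCl^-]_dilute = 1.725 × 10^-3 / 0.02501 = 0.06896 mol/L
[OCl^-]_original = 0.06896 × 250.0/5.020 = 3.434 mol/L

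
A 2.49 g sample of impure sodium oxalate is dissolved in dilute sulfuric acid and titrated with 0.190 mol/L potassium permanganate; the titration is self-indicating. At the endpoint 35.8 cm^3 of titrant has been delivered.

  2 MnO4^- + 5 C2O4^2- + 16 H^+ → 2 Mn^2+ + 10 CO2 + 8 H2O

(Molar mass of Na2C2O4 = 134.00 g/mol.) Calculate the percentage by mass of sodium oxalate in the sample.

n(KMnO4) = 0.0358 L × 0.190 mol/L = 6.80 × 10^-3 mol
From the 5:2 ratio, n(Na2C2O4) = 5/2 × 6.80 × 10^-3 = 0.0170 mol
mass of Na2C2O4 = 0.0170 × 134.00 g/mol = 2.28 g
% Na2C2O4 = 2.28 / 2.49 × 100 = 91.5 %

91.5 %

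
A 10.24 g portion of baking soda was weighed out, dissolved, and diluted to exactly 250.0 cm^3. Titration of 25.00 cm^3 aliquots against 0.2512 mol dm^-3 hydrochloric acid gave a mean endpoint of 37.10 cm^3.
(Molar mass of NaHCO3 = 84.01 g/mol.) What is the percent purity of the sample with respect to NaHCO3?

76.46 %

NaHCO3 + HCl → NaCl + H2O + CO2
n(HCl) per titration = 0.03710 × 0.2512 = 9.320 × 10^-3 mol
n(NaHCO3) in each aliquot = 9.320 × 10^-3 mol (1:1 ratio)
n(NaHCO3) in the whole flask = 9.320 × 10^-3 × 250.0/25.00 = 0.09320 mol
mass of NaHCO3 = 0.09320 × 84.01 = 7.829 g
% NaHCO3 = 7.829 / 10.24 × 100 = 76.46 %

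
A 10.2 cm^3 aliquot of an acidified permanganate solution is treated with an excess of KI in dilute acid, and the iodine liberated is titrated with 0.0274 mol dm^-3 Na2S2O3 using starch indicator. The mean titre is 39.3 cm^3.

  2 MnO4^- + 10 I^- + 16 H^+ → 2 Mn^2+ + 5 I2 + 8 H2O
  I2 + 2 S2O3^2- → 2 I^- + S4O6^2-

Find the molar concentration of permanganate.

0.0211 mol/L

n(S2O3^2-) = 0.0393 × 0.0274 = 1.08 × 10^-3 mol
n(I2) = n(S2O3^2-)/2 = 5.38 × 10^-4 mol
From the 2:5 ratio, n(MnO4^-) in the aliquot = 2/5 × 5.38 × 10^-4 = 2.15 × 10^-4 mol
[MnO4^-] = 2.15 × 10^-4 / 0.0102 = 0.0211 mol/L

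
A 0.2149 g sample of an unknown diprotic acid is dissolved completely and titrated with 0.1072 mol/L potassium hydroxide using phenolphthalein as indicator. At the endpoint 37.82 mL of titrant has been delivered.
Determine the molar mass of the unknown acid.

n(KOH) = 0.03782 L × 0.1072 mol/L = 4.054 × 10^-3 mol
From the 1:2 ratio, n(H2A) = 1/2 × 4.054 × 10^-3 = 2.027 × 10^-3 mol
M = m / n = 0.2149 g / 2.027 × 10^-3 mol = 106.0 g/mol

106.0 g/mol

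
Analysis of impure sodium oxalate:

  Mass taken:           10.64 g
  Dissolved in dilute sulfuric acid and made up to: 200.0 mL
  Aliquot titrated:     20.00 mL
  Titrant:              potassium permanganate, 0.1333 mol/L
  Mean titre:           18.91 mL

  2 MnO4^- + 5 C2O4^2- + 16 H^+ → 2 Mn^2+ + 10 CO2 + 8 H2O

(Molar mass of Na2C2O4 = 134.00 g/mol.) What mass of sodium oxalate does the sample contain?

8.444 g

n(KMnO4) per titration = 0.01891 × 0.1333 = 2.521 × 10^-3 mol
From the 5:2 ratio, n(Na2C2O4) in each aliquot = 5/2 × 2.521 × 10^-3 = 6.302 × 10^-3 mol
n(Na2C2O4) in the whole flask = 6.302 × 10^-3 × 200.0/20.00 = 0.06302 mol
mass of Na2C2O4 = 0.06302 × 134.00 = 8.444 g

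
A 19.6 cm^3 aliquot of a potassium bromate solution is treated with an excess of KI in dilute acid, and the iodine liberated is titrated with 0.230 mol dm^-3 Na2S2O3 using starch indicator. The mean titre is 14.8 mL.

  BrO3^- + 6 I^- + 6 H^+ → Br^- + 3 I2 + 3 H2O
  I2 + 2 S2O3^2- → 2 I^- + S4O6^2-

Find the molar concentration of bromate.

n(S2O3^2-) = 0.0148 × 0.230 = 3.40 × 10^-3 mol
n(I2) = n(S2O3^2-)/2 = 1.70 × 10^-3 mol
From the 1:3 ratio, n(BrO3^-) in the aliquot = 1/3 × 1.70 × 10^-3 = 5.67 × 10^-4 mol
[BrO3^-] = 5.67 × 10^-4 / 0.0196 = 0.0289 mol/L

0.0289 mol/L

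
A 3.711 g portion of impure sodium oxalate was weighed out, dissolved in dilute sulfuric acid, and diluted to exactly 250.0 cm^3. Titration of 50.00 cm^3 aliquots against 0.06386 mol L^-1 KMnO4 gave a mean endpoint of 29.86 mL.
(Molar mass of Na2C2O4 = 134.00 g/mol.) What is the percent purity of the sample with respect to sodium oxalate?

2 MnO4^- + 5 C2O4^2- + 16 H^+ → 2 Mn^2+ + 10 CO2 + 8 H2O
n(KMnO4) per titration = 0.02986 × 0.06386 = 1.907 × 10^-3 mol
From the 5:2 ratio, n(Na2C2O4) in each aliquot = 5/2 × 1.907 × 10^-3 = 4.767 × 10^-3 mol
n(Na2C2O4) in the whole flask = 4.767 × 10^-3 × 250.0/50.00 = 0.02384 mol
mass of Na2C2O4 = 0.02384 × 134.00 = 3.194 g
% Na2C2O4 = 3.194 / 3.711 × 100 = 86.07 %

86.07 %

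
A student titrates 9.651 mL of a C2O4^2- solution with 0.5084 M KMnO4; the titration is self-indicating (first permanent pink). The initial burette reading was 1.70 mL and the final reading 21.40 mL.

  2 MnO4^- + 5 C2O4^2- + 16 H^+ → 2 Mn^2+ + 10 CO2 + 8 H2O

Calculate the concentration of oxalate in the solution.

2.594 M

n(KMnO4) = 0.01970 L × 0.5084 mol/L = 0.01002 mol
From the 5:2 mole ratio, n(C2O4^2-) = 5/2 × 0.01002 = 0.02504 mol
[C2O4^2-] = 0.02504 mol / 0.009651 L = 2.594 mol/L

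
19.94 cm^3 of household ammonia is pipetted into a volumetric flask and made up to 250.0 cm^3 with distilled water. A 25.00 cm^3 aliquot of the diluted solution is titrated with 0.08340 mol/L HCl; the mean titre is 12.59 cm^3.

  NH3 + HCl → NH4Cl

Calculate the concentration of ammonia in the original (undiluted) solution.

0.5266 mol/L

n(HCl) = 0.01259 × 0.08340 = 1.050 × 10^-3 mol
n(NH3) in the aliquot = 1.050 × 10^-3 mol (1:1 ratio)
[NH3]_dilute = 1.050 × 10^-3 / 0.02500 = 0.04200 mol/L
Dilution factor = 250.0 / 19.94 = 12.54
[NH3]_stock = 0.04200 × 12.54 = 0.5266 mol/L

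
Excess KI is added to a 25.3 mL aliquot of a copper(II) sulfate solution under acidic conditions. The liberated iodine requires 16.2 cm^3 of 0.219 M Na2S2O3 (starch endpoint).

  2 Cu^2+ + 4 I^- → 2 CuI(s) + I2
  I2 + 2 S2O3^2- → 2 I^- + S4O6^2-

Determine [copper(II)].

n(S2O3^2-) = 0.0162 × 0.219 = 3.55 × 10^-3 mol
n(I2) = n(S2O3^2-)/2 = 1.77 × 10^-3 mol
From the 2:1 ratio, n(Cu2+) in the aliquot = 2/1 × 1.77 × 10^-3 = 3.55 × 10^-3 mol
[Cu2+] = 3.55 × 10^-3 / 0.0253 = 0.140 mol/L

0.140 M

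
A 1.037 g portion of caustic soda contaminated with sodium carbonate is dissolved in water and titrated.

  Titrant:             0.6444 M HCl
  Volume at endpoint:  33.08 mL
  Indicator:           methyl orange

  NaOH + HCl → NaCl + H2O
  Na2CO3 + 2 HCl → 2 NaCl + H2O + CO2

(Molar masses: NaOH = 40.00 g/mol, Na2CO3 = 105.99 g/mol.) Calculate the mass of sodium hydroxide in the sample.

0.2853 g

n(HCl) = 0.03308 × 0.6444 = 0.02132 mol
Let x = n(NaOH), y = n(Na2CO3).
Titrant: 1x + 2y = 0.02132;  mass: 40.00x + 105.99y = 1.037
Solving, x = 7.132 × 10^-3 mol, y = 7.092 × 10^-3 mol
mass of NaOH = 7.132 × 10^-3 × 40.00 = 0.2853 g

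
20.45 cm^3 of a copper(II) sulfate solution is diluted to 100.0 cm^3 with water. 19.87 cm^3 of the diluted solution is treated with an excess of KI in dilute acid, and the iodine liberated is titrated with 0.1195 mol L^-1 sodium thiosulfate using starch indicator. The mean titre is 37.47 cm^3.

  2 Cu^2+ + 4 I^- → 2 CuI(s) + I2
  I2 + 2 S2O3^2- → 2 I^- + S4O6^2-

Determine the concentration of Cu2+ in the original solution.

1.102 mol/L

n(S2O3^2-) = 0.03747 × 0.1195 = 4.478 × 10^-3 mol
n(I2) = n(S2O3^2-)/2 = 2.239 × 10^-3 mol
From the 2:1 ratio, n(Cu2+) in the aliquot = 2/1 × 2.239 × 10^-3 = 4.478 × 10^-3 mol
[Cu2+]_dilute = 4.478 × 10^-3 / 0.01987 = 0.2253 mol/L
[Cu2+]_original = 0.2253 × 100.0/20.45 = 1.102 mol/L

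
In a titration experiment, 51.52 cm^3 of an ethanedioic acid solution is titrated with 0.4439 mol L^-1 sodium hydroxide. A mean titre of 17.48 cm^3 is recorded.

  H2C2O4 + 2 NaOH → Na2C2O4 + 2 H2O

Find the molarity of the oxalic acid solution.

n(NaOH) = 0.01748 L × 0.4439 mol/L = 7.759 × 10^-3 mol
From the 1:2 mole ratio, n(H2C2O4) = 1/2 × 7.759 × 10^-3 = 3.880 × 10^-3 mol
[H2C2O4] = 3.880 × 10^-3 mol / 0.05152 L = 0.07530 mol/L

0.07530 mol/L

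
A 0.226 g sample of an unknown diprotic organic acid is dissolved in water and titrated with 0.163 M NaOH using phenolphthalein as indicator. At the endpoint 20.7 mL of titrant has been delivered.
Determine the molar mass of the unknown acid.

n(NaOH) = 0.0207 L × 0.163 mol/L = 3.37 × 10^-3 mol
From the 1:2 ratio, n(H2A) = 1/2 × 3.37 × 10^-3 = 1.69 × 10^-3 mol
M = m / n = 0.226 g / 1.69 × 10^-3 mol = 134 g/mol

134 g/mol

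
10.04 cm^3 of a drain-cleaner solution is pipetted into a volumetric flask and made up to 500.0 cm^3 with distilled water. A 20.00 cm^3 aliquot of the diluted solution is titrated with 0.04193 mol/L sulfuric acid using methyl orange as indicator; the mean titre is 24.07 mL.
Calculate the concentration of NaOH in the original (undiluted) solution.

2 NaOH + H2SO4 → Na2SO4 + 2 H2O
n(H2SO4) = 0.02407 × 0.04193 = 1.009 × 10^-3 mol
From the 2:1 ratio, n(NaOH) in the aliquot = 2/1 × 1.009 × 10^-3 = 2.019 × 10^-3 mol
[NaOH]_dilute = 2.019 × 10^-3 / 0.02000 = 0.1009 mol/L
Dilution factor = 500.0 / 10.04 = 49.80
[NaOH]_stock = 0.1009 × 49.80 = 5.026 mol/L

5.026 mol/L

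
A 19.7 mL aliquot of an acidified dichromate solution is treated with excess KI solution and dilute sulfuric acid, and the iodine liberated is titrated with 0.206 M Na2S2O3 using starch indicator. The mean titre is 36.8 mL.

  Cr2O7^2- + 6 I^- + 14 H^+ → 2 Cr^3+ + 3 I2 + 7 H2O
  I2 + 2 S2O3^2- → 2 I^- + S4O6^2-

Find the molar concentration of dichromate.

0.0641 M

n(S2O3^2-) = 0.0368 × 0.206 = 7.58 × 10^-3 mol
n(I2) = n(S2O3^2-)/2 = 3.79 × 10^-3 mol
From the 1:3 ratio, n(Cr2O7^2-) in the aliquot = 1/3 × 3.79 × 10^-3 = 1.26 × 10^-3 mol
[Cr2O7^2-] = 1.26 × 10^-3 / 0.0197 = 0.0641 mol/L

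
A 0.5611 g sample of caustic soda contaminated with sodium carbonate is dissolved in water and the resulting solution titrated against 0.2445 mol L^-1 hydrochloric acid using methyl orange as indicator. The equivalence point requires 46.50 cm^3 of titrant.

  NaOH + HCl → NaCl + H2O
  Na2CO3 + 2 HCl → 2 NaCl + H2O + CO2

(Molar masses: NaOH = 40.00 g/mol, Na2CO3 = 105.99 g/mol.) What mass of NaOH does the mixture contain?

n(HCl) = 0.04650 × 0.2445 = 0.01137 mol
Let x = n(NaOH), y = n(Na2CO3).
Titrant: 1x + 2y = 0.01137;  mass: 40.00x + 105.99y = 0.5611
Solving, x = 3.187 × 10^-3 mol, y = 4.091 × 10^-3 mol
mass of NaOH = 3.187 × 10^-3 × 40.00 = 0.1275 g

0.1275 g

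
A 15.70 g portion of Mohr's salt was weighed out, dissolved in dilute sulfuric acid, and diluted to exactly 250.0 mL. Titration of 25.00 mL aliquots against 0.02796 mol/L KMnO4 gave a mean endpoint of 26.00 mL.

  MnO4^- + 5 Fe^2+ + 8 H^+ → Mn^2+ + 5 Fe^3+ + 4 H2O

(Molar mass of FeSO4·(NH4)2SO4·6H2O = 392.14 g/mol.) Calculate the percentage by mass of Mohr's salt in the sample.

n(KMnO4) per titration = 0.02600 × 0.02796 = 7.270 × 10^-4 mol
From the 5:1 ratio, n(FeSO4·(NH4)2SO4·6H2O) in each aliquot = 5/1 × 7.270 × 10^-4 = 3.635 × 10^-3 mol
n(FeSO4·(NH4)2SO4·6H2O) in the whole flask = 3.635 × 10^-3 × 250.0/25.00 = 0.03635 mol
mass of FeSO4·(NH4)2SO4·6H2O = 0.03635 × 392.14 = 14.25 g
% FeSO4·(NH4)2SO4·6H2O = 14.25 / 15.70 × 100 = 90.79 %

90.79 %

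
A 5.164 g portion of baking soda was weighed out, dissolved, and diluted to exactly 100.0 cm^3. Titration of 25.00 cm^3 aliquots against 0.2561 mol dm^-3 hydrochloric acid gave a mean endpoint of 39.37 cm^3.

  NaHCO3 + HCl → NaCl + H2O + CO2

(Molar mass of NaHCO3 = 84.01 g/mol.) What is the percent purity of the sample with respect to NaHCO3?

n(HCl) per titration = 0.03937 × 0.2561 = 0.01008 mol
n(NaHCO3) in each aliquot = 0.01008 mol (1:1 ratio)
n(NaHCO3) in the whole flask = 0.01008 × 100.0/25.00 = 0.04033 mol
mass of NaHCO3 = 0.04033 × 84.01 = 3.388 g
% NaHCO3 = 3.388 / 5.164 × 100 = 65.61 %

65.61 %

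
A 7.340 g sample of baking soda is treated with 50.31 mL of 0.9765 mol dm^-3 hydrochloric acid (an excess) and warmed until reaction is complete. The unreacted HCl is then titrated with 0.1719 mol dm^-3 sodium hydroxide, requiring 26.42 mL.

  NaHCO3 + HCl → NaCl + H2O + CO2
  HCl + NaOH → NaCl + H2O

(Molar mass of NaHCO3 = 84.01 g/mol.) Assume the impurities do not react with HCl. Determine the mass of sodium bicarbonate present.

3.746 g

n(HCl) added = 0.05031 × 0.9765 = 0.04913 mol
n(NaOH) used in back-titration = 0.02642 × 0.1719 = 4.542 × 10^-3 mol
n(HCl) left over = 4.542 × 10^-3 mol (1:1 ratio)
n(HCl) consumed by analyte = 0.04913 − 4.542 × 10^-3 = 0.04459 mol
n(NaHCO3) = 0.04459 mol (1:1 ratio)
mass of NaHCO3 = 0.04459 × 84.01 = 3.746 g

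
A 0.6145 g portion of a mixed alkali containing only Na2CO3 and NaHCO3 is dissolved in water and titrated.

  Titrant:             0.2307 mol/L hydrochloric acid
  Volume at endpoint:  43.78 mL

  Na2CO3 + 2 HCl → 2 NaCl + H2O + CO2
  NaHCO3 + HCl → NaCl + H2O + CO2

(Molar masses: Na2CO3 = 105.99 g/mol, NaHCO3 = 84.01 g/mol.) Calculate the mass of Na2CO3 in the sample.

n(HCl) = 0.04378 × 0.2307 = 0.01010 mol
Let x = n(Na2CO3), y = n(NaHCO3).
Titrant: 2x + 1y = 0.01010;  mass: 105.99x + 84.01y = 0.6145
Solving, x = 3.772 × 10^-3 mol, y = 2.555 × 10^-3 mol
mass of Na2CO3 = 3.772 × 10^-3 × 105.99 = 0.3998 g

0.3998 g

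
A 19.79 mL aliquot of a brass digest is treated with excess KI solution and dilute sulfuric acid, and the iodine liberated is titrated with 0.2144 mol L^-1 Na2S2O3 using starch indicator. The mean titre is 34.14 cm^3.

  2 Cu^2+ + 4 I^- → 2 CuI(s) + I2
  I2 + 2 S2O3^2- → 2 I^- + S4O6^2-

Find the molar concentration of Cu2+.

n(S2O3^2-) = 0.03414 × 0.2144 = 7.320 × 10^-3 mol
n(I2) = n(S2O3^2-)/2 = 3.660 × 10^-3 mol
From the 2:1 ratio, n(Cu2+) in the aliquot = 2/1 × 3.660 × 10^-3 = 7.320 × 10^-3 mol
[Cu2+] = 7.320 × 10^-3 / 0.01979 = 0.3699 mol/L

0.3699 mol/L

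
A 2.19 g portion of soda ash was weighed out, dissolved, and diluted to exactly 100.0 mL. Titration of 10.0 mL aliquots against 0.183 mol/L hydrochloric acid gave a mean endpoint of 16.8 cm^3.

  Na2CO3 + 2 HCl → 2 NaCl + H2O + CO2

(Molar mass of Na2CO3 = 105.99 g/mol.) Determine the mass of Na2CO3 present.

n(HCl) per titration = 0.0168 × 0.183 = 3.07 × 10^-3 mol
From the 1:2 ratio, n(Na2CO3) in each aliquot = 1/2 × 3.07 × 10^-3 = 1.54 × 10^-3 mol
n(Na2CO3) in the whole flask = 1.54 × 10^-3 × 100.0/10.0 = 0.0154 mol
mass of Na2CO3 = 0.0154 × 105.99 = 1.63 g

1.63 g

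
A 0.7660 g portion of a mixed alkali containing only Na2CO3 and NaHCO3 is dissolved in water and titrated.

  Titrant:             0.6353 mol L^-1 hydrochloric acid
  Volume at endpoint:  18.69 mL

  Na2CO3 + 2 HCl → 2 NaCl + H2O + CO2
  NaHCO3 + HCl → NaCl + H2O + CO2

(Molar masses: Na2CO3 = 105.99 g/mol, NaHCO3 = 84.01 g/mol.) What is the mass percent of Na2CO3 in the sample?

n(HCl) = 0.01869 × 0.6353 = 0.01187 mol
Let x = n(Na2CO3), y = n(NaHCO3).
Titrant: 2x + 1y = 0.01187;  mass: 105.99x + 84.01y = 0.7660
Solving, x = 3.732 × 10^-3 mol, y = 4.409 × 10^-3 mol
mass of Na2CO3 = 3.732 × 10^-3 × 105.99 = 0.3956 g
% Na2CO3 = 0.3956 / 0.7660 × 100 = 51.64 %

51.64 %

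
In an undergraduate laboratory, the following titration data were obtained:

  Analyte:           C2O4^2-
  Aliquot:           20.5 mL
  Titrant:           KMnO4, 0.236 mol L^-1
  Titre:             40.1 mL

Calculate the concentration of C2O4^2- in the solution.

1.15 mol/L

2 MnO4^- + 5 C2O4^2- + 16 H^+ → 2 Mn^2+ + 10 CO2 + 8 H2O
n(KMnO4) = 0.0401 L × 0.236 mol/L = 9.46 × 10^-3 mol
From the 5:2 mole ratio, n(C2O4^2-) = 5/2 × 9.46 × 10^-3 = 0.0237 mol
[C2O4^2-] = 0.0237 mol / 0.0205 L = 1.15 mol/L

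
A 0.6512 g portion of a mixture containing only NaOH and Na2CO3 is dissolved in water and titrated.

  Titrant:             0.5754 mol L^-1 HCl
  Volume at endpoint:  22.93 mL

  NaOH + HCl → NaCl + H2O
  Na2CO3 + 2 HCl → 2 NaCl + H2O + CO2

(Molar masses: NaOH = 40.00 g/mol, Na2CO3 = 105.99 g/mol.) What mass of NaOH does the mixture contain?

0.1478 g

n(HCl) = 0.02293 × 0.5754 = 0.01319 mol
Let x = n(NaOH), y = n(Na2CO3).
Titrant: 1x + 2y = 0.01319;  mass: 40.00x + 105.99y = 0.6512
Solving, x = 3.695 × 10^-3 mol, y = 4.750 × 10^-3 mol
mass of NaOH = 3.695 × 10^-3 × 40.00 = 0.1478 g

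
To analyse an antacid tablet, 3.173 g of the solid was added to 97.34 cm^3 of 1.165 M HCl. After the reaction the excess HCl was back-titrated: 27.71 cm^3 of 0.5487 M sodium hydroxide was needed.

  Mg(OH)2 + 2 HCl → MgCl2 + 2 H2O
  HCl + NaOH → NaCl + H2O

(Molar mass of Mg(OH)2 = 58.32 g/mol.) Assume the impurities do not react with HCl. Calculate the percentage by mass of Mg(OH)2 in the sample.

90.24 %

n(HCl) added = 0.09734 × 1.165 = 0.1134 mol
n(NaOH) used in back-titration = 0.02771 × 0.5487 = 0.01520 mol
n(HCl) left over = 0.01520 mol (1:1 ratio)
n(HCl) consumed by analyte = 0.1134 − 0.01520 = 0.09820 mol
From the 1:2 ratio, n(Mg(OH)2) = 1/2 × 0.09820 = 0.04910 mol
mass of Mg(OH)2 = 0.04910 × 58.32 = 2.863 g
% Mg(OH)2 = 2.863 / 3.173 × 100 = 90.24 %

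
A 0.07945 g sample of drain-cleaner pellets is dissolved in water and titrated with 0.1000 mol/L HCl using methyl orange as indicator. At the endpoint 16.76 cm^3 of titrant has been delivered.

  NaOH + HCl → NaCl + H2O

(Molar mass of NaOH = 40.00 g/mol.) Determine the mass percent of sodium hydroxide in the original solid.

n(HCl) = 0.01676 L × 0.1000 mol/L = 1.676 × 10^-3 mol
n(NaOH) = 1.676 × 10^-3 mol (1:1 ratio)
mass of NaOH = 1.676 × 10^-3 × 40.00 g/mol = 0.06704 g
% NaOH = 0.06704 / 0.07945 × 100 = 84.38 %

84.38 %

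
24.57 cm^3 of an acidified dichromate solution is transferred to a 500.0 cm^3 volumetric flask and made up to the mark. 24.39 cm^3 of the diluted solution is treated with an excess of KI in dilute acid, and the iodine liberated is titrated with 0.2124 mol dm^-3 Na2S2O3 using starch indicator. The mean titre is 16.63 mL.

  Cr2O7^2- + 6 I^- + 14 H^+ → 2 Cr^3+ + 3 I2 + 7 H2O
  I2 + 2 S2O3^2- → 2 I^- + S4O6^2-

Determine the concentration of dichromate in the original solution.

0.4912 mol/L

n(S2O3^2-) = 0.01663 × 0.2124 = 3.532 × 10^-3 mol
n(I2) = n(S2O3^2-)/2 = 1.766 × 10^-3 mol
From the 1:3 ratio, n(Cr2O7^2-) in the aliquot = 1/3 × 1.766 × 10^-3 = 5.887 × 10^-4 mol
[Cr2O7^2-]_dilute = 5.887 × 10^-4 / 0.02439 = 0.02414 mol/L
[Cr2O7^2-]_original = 0.02414 × 500.0/24.57 = 0.4912 mol/L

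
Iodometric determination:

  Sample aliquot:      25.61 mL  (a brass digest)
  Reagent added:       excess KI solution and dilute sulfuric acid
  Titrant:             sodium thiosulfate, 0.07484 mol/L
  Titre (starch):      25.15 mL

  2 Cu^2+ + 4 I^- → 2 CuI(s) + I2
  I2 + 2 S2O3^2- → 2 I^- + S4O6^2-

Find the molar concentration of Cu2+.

n(S2O3^2-) = 0.02515 × 0.07484 = 1.882 × 10^-3 mol
n(I2) = n(S2O3^2-)/2 = 9.411 × 10^-4 mol
From the 2:1 ratio, n(Cu2+) in the aliquot = 2/1 × 9.411 × 10^-4 = 1.882 × 10^-3 mol
[Cu2+] = 1.882 × 10^-3 / 0.02561 = 0.07350 mol/L

0.07350 mol/L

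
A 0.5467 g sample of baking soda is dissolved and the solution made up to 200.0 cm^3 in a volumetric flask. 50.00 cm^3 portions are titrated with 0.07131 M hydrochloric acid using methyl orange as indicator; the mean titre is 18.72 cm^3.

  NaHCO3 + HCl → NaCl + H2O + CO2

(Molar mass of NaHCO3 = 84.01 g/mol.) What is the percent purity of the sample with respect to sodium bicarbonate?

n(HCl) per titration = 0.01872 × 0.07131 = 1.335 × 10^-3 mol
n(NaHCO3) in each aliquot = 1.335 × 10^-3 mol (1:1 ratio)
n(NaHCO3) in the whole flask = 1.335 × 10^-3 × 200.0/50.00 = 5.340 × 10^-3 mol
mass of NaHCO3 = 5.340 × 10^-3 × 84.01 = 0.4486 g
% NaHCO3 = 0.4486 / 0.5467 × 100 = 82.05 %

82.05 %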